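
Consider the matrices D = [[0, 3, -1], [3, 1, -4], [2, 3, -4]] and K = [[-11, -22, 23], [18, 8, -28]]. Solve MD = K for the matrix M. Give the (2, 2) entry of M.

2

Since D sits to the right of M, M = KD⁻¹.
det D = 5; the adjugate gives D⁻¹ = [[8/5, 9/5, -11/5], [4/5, 2/5, -3/5], [7/5, 6/5, -9/5]].
M = KD⁻¹ = [[-11, -22, 23], [18, 8, -28]] · [[8/5, 9/5, -11/5], [4/5, 2/5, -3/5], [7/5, 6/5, -9/5]] = [[-3, -1, -4], [-4, 2, 6]].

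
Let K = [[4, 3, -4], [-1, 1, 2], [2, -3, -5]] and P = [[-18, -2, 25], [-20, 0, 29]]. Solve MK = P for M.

Since K sits to the right of M, M = PK⁻¹.
det K = -3, so K⁻¹ = [[-1/3, -9, -10/3], [1/3, 4, 4/3], [-1/3, -6, -7/3]].
M = PK⁻¹ = [[-18, -2, 25], [-20, 0, 29]] · [[-1/3, -9, -10/3], [1/3, 4, 4/3], [-1/3, -6, -7/3]] = [[-3, 4, -1], [-3, 6, -1]].

M = [[-3, 4, -1], [-3, 6, -1]]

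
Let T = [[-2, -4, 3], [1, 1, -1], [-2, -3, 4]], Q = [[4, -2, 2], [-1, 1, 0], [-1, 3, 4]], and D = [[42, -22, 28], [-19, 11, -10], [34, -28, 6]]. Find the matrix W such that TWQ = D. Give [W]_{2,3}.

-2

Left-multiply by T⁻¹ and right-multiply by Q⁻¹: W = T⁻¹DQ⁻¹.
T has determinant 3; T⁻¹ = [[1/3, 7/3, 1/3], [-2/3, -2/3, 1/3], [-1/3, 2/3, 2/3]].
Q has determinant 4; Q⁻¹ = [[1, 7/2, -1/2], [1, 9/2, -1/2], [-1/2, -5/2, 1/2]].
T⁻¹D = [[-19, 9, -12], [-4, -2, -10], [-4, -4, -12]].
W = (T⁻¹D)Q⁻¹ = [[-4, 4, -1], [-1, 2, -2], [-2, -2, -2]].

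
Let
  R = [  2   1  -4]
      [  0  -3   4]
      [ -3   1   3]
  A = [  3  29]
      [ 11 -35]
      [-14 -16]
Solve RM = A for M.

M = [[2, 2], [-5, 5], [-1, -5]]

Left-multiplying both sides by R⁻¹ gives M = R⁻¹A.
det R = -2, so R⁻¹ = [[13/2, 7/2, 4], [6, 3, 4], [9/2, 5/2, 3]].
M = R⁻¹A = [[13/2, 7/2, 4], [6, 3, 4], [9/2, 5/2, 3]] · [[3, 29], [11, -35], [-14, -16]] = [[2, 2], [-5, 5], [-1, -5]].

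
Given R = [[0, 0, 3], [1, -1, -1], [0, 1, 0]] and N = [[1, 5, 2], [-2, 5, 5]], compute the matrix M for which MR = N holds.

R is on the right of M, so right-multiply by R⁻¹: M = NR⁻¹.
R has determinant 3; R⁻¹ = [[1/3, 1, 1], [0, 0, 1], [1/3, 0, 0]].
M = NR⁻¹ = [[1, 5, 2], [-2, 5, 5]] · [[1/3, 1, 1], [0, 0, 1], [1/3, 0, 0]] = [[1, 1, 6], [1, -2, 3]].

M = [[1, 1, 6], [1, -2, 3]]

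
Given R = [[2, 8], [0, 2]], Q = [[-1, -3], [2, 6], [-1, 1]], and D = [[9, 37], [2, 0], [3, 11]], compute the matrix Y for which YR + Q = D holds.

Y = [[5, 0], [0, -3], [2, -3]]

YR = D − Q = [[10, 40], [0, -6], [4, 10]].
R is on the right of Y, so right-multiply by R⁻¹: Y = (D − Q)R⁻¹.
det R = 4; the adjugate gives R⁻¹ = [[1/2, -2], [0, 1/2]].
Y = (D − Q)R⁻¹ = [[5, 0], [0, -3], [2, -3]].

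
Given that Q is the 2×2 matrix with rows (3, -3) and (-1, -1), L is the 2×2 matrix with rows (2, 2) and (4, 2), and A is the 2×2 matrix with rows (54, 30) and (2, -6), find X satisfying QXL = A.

X = [[4, 0], [3, -4]]

X = Q⁻¹AL⁻¹ (apply Q⁻¹ on the left and L⁻¹ on the right).
det Q = -6, so Q⁻¹ = [[1/6, -1/2], [-1/6, -1/2]].
L has determinant -4; L⁻¹ = [[-1/2, 1/2], [1, -1/2]].
Q⁻¹A = [[8, 8], [-10, -2]].
X = (Q⁻¹A)L⁻¹ = [[4, 0], [3, -4]].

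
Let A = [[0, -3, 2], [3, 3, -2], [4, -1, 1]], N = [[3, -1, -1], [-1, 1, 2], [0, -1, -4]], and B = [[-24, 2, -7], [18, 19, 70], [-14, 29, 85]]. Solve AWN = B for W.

Isolating W: multiply by A⁻¹ from the left and N⁻¹ from the right, so W = A⁻¹BN⁻¹.
det A = 3; the adjugate gives A⁻¹ = [[1/3, 1/3, 0], [-11/3, -8/3, 2], [-5, -4, 3]].
det N = -3, so N⁻¹ = [[2/3, 1, 1/3], [4/3, 4, 5/3], [-1/3, -1, -2/3]].
A⁻¹B = [[-2, 7, 21], [12, 0, 9], [6, 1, 10]].
W = (A⁻¹B)N⁻¹ = [[1, 5, -3], [5, 3, -2], [2, 0, -3]].

W = [[1, 5, -3], [5, 3, -2], [2, 0, -3]]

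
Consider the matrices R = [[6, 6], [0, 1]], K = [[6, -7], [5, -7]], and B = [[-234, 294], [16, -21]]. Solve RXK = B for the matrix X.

Isolating X: multiply by R⁻¹ from the left and K⁻¹ from the right, so X = R⁻¹BK⁻¹.
det R = 6; the adjugate gives R⁻¹ = [[1/6, -1], [0, 1]].
det K = -7, so K⁻¹ = [[1, -1], [5/7, -6/7]].
R⁻¹B = [[-55, 70], [16, -21]].
X = (R⁻¹B)K⁻¹ = [[-5, -5], [1, 2]].

X = [[-5, -5], [1, 2]]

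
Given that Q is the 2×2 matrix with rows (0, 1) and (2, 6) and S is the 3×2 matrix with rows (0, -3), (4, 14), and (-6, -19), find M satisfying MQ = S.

Q is on the right of M, so right-multiply by Q⁻¹: M = SQ⁻¹.
Q has determinant -2; Q⁻¹ = [[-3, 1/2], [1, 0]].
M = SQ⁻¹ = [[0, -3], [4, 14], [-6, -19]] · [[-3, 1/2], [1, 0]] = [[-3, 0], [2, 2], [-1, -3]].

M = [[-3, 0], [2, 2], [-1, -3]]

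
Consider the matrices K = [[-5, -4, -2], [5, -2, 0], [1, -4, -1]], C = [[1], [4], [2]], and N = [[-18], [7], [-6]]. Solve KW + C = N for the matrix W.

W = [[1], [1], [5]]

KW = N − C = [[-19], [3], [-8]].
K is on the left of W, so left-multiply by K⁻¹: W = K⁻¹(N − C).
det K = 6, so K⁻¹ = [[1/3, 2/3, -2/3], [5/6, 7/6, -5/3], [-3, -4, 5]].
W = K⁻¹(N − C) = [[1], [1], [5]].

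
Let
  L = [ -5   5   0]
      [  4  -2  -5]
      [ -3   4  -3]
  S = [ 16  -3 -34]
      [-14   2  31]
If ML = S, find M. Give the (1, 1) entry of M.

-1

L is on the right of M, so right-multiply by L⁻¹: M = SL⁻¹.
det L = 5; the adjugate gives L⁻¹ = [[26/5, 3, -5], [27/5, 3, -5], [2, 1, -2]].
M = SL⁻¹ = [[16, -3, -34], [-14, 2, 31]] · [[26/5, 3, -5], [27/5, 3, -5], [2, 1, -2]] = [[-1, 5, 3], [0, -5, -2]].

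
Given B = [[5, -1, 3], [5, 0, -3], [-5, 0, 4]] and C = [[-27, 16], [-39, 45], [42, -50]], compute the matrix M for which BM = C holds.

M = [[-6, 6], [6, -1], [3, -5]]

Since B multiplies M on the left, M = B⁻¹C.
B has determinant 5; B⁻¹ = [[0, 4/5, 3/5], [-1, 7, 6], [0, 1, 1]].
M = B⁻¹C = [[0, 4/5, 3/5], [-1, 7, 6], [0, 1, 1]] · [[-27, 16], [-39, 45], [42, -50]] = [[-6, 6], [6, -1], [3, -5]].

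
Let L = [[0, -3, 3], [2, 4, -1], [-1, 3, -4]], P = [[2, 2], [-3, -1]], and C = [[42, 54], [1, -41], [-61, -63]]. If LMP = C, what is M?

M = [[-3, -2], [-5, -5], [5, -3]]

Isolating M: multiply by L⁻¹ from the left and P⁻¹ from the right, so M = L⁻¹CP⁻¹.
L has determinant 3; L⁻¹ = [[-13/3, -1, -3], [3, 1, 2], [10/3, 1, 2]].
det P = 4, so P⁻¹ = [[-1/4, -1/2], [3/4, 1/2]].
L⁻¹C = [[0, -4], [5, -5], [19, 13]].
M = (L⁻¹C)P⁻¹ = [[-3, -2], [-5, -5], [5, -3]].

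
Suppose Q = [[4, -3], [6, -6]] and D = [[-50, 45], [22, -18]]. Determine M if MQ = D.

Right-multiplying both sides by Q⁻¹ gives M = DQ⁻¹.
det Q = -6, so Q⁻¹ = [[1, -1/2], [1, -2/3]].
M = DQ⁻¹ = [[-50, 45], [22, -18]] · [[1, -1/2], [1, -2/3]] = [[-5, -5], [4, 1]].

M = [[-5, -5], [4, 1]]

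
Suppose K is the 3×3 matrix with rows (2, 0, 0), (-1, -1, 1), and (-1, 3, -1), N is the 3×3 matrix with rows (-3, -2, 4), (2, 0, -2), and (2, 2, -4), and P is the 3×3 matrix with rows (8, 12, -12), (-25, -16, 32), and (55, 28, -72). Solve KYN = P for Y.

Left-multiply by K⁻¹ and right-multiply by N⁻¹: Y = K⁻¹PN⁻¹.
det K = -4, so K⁻¹ = [[1/2, 0, 0], [1/2, 1/2, 1/2], [1, 3/2, 1/2]].
det N = -4, so N⁻¹ = [[-1, 0, -1], [-1, -1, -1/2], [-1, -1/2, -1]].
K⁻¹P = [[4, 6, -6], [19, 12, -26], [-2, 2, 0]].
Y = (K⁻¹P)N⁻¹ = [[-4, -3, -1], [-5, 1, 1], [0, -2, 1]].

Y = [[-4, -3, -1], [-5, 1, 1], [0, -2, 1]]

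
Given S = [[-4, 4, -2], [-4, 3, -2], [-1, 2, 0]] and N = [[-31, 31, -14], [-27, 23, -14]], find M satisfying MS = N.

S is on the right of M, so right-multiply by S⁻¹: M = NS⁻¹.
det S = 2, so S⁻¹ = [[2, -2, -1], [1, -1, 0], [-5/2, 2, 2]].
M = NS⁻¹ = [[-31, 31, -14], [-27, 23, -14]] · [[2, -2, -1], [1, -1, 0], [-5/2, 2, 2]] = [[4, 3, 3], [4, 3, -1]].

M = [[4, 3, 3], [4, 3, -1]]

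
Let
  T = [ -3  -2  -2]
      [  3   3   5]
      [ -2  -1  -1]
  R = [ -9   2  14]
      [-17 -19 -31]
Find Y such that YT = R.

Y = [[5, 6, 6], [3, -6, -5]]

Since T sits to the right of Y, Y = RT⁻¹.
det T = 2, so T⁻¹ = [[1, 0, -2], [-7/2, -1/2, 9/2], [3/2, 1/2, -3/2]].
Y = RT⁻¹ = [[-9, 2, 14], [-17, -19, -31]] · [[1, 0, -2], [-7/2, -1/2, 9/2], [3/2, 1/2, -3/2]] = [[5, 6, 6], [3, -6, -5]].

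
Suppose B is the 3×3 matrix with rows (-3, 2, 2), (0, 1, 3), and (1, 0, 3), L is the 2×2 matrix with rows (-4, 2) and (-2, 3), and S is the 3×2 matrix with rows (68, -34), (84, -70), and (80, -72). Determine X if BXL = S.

X = [[3, -4], [1, -2], [-5, -4]]

Isolating X: multiply by B⁻¹ from the left and L⁻¹ from the right, so X = B⁻¹SL⁻¹.
det B = -5, so B⁻¹ = [[-3/5, 6/5, -4/5], [-3/5, 11/5, -9/5], [1/5, -2/5, 3/5]].
det L = -8, so L⁻¹ = [[-3/8, 1/4], [-1/4, 1/2]].
B⁻¹S = [[-4, -6], [0, -4], [28, -22]].
X = (B⁻¹S)L⁻¹ = [[3, -4], [1, -2], [-5, -4]].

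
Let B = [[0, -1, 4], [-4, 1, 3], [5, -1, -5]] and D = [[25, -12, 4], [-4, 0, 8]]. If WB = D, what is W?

W = [[6, -5, 1], [0, -4, -4]]

B is on the right of W, so right-multiply by B⁻¹: W = DB⁻¹.
det B = 1; the adjugate gives B⁻¹ = [[-2, -9, -7], [-5, -20, -16], [-1, -5, -4]].
W = DB⁻¹ = [[25, -12, 4], [-4, 0, 8]] · [[-2, -9, -7], [-5, -20, -16], [-1, -5, -4]] = [[6, -5, 1], [0, -4, -4]].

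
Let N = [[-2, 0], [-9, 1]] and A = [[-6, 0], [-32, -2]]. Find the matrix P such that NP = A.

P = [[3, 0], [-5, -2]]

Since N multiplies P on the left, P = N⁻¹A.
det N = -2, so N⁻¹ = [[-1/2, 0], [-9/2, 1]].
P = N⁻¹A = [[-1/2, 0], [-9/2, 1]] · [[-6, 0], [-32, -2]] = [[3, 0], [-5, -2]].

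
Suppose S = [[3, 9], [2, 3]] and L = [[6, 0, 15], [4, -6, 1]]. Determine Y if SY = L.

Left-multiplying both sides by S⁻¹ gives Y = S⁻¹L.
det S = -9, so S⁻¹ = [[-1/3, 1], [2/9, -1/3]].
Y = S⁻¹L = [[-1/3, 1], [2/9, -1/3]] · [[6, 0, 15], [4, -6, 1]] = [[2, -6, -4], [0, 2, 3]].

Y = [[2, -6, -4], [0, 2, 3]]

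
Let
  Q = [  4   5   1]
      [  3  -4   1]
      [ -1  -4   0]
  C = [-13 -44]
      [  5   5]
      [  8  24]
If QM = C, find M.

M = [[0, -4], [-2, -5], [-3, -3]]

Since Q multiplies M on the left, M = Q⁻¹C.
det Q = -5; the adjugate gives Q⁻¹ = [[-4/5, 4/5, -9/5], [1/5, -1/5, 1/5], [16/5, -11/5, 31/5]].
M = Q⁻¹C = [[-4/5, 4/5, -9/5], [1/5, -1/5, 1/5], [16/5, -11/5, 31/5]] · [[-13, -44], [5, 5], [8, 24]] = [[0, -4], [-2, -5], [-3, -3]].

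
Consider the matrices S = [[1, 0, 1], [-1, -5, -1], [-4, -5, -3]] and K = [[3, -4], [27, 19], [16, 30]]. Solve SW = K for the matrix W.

Left-multiplying both sides by S⁻¹ gives W = S⁻¹K.
S has determinant -5; S⁻¹ = [[-2, 1, -1], [-1/5, -1/5, 0], [3, -1, 1]].
W = S⁻¹K = [[-2, 1, -1], [-1/5, -1/5, 0], [3, -1, 1]] · [[3, -4], [27, 19], [16, 30]] = [[5, -3], [-6, -3], [-2, -1]].

W = [[5, -3], [-6, -3], [-2, -1]]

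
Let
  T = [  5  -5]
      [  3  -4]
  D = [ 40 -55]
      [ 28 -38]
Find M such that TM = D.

M = [[4, -6], [-4, 5]]

T is on the left of M, so left-multiply by T⁻¹: M = T⁻¹D.
T has determinant -5; T⁻¹ = [[4/5, -1], [3/5, -1]].
M = T⁻¹D = [[4/5, -1], [3/5, -1]] · [[40, -55], [28, -38]] = [[4, -6], [-4, 5]].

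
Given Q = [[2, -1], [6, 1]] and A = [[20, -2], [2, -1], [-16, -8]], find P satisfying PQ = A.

P = [[4, 2], [1, 0], [4, -4]]

Since Q sits to the right of P, P = AQ⁻¹.
det Q = 8, so Q⁻¹ = [[1/8, 1/8], [-3/4, 1/4]].
P = AQ⁻¹ = [[20, -2], [2, -1], [-16, -8]] · [[1/8, 1/8], [-3/4, 1/4]] = [[4, 2], [1, 0], [4, -4]].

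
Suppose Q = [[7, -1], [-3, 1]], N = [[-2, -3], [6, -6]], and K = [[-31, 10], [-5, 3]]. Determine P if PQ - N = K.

P = [[-3, 4], [-2, -5]]

PQ = K + N = [[-33, 7], [1, -3]].
Right-multiplying both sides by Q⁻¹ gives P = (K + N)Q⁻¹.
det Q = 4, so Q⁻¹ = [[1/4, 1/4], [3/4, 7/4]].
P = (K + N)Q⁻¹ = [[-3, 4], [-2, -5]].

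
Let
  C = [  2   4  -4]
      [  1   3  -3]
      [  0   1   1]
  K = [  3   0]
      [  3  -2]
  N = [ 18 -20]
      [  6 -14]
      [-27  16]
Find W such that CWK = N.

W = [[4, 1], [-2, -3], [1, -5]]

Isolating W: multiply by C⁻¹ from the left and K⁻¹ from the right, so W = C⁻¹NK⁻¹.
det C = 4; the adjugate gives C⁻¹ = [[3/2, -2, 0], [-1/4, 1/2, 1/2], [1/4, -1/2, 1/2]].
det K = -6, so K⁻¹ = [[1/3, 0], [1/2, -1/2]].
C⁻¹N = [[15, -2], [-15, 6], [-12, 10]].
W = (C⁻¹N)K⁻¹ = [[4, 1], [-2, -3], [1, -5]].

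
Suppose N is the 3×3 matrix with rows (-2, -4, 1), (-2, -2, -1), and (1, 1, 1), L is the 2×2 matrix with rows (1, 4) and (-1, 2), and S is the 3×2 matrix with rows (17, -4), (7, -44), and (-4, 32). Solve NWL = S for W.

W = [[3, 0], [-2, 4], [3, 4]]

W = N⁻¹SL⁻¹ (apply N⁻¹ on the left and L⁻¹ on the right).
det N = -2, so N⁻¹ = [[1/2, -5/2, -3], [-1/2, 3/2, 2], [0, 1, 2]].
det L = 6, so L⁻¹ = [[1/3, -2/3], [1/6, 1/6]].
N⁻¹S = [[3, 12], [-6, 0], [-1, 20]].
W = (N⁻¹S)L⁻¹ = [[3, 0], [-2, 4], [3, 4]].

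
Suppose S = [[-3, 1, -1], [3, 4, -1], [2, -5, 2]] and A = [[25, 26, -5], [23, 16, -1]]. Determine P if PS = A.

Since S sits to the right of P, P = AS⁻¹.
det S = 6, so S⁻¹ = [[1/2, 1/2, 1/2], [-4/3, -2/3, -1], [-23/6, -13/6, -5/2]].
P = AS⁻¹ = [[25, 26, -5], [23, 16, -1]] · [[1/2, 1/2, 1/2], [-4/3, -2/3, -1], [-23/6, -13/6, -5/2]] = [[-3, 6, -1], [-6, 3, -2]].

P = [[-3, 6, -1], [-6, 3, -2]]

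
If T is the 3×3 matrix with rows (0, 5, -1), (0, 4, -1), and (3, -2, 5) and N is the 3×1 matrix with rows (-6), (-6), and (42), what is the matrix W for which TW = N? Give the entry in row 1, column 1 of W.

Since T multiplies W on the left, W = T⁻¹N.
T has determinant -3; T⁻¹ = [[-6, 23/3, 1/3], [1, -1, 0], [4, -5, 0]].
W = T⁻¹N = [[-6, 23/3, 1/3], [1, -1, 0], [4, -5, 0]] · [[-6], [-6], [42]] = [[4], [0], [6]].

4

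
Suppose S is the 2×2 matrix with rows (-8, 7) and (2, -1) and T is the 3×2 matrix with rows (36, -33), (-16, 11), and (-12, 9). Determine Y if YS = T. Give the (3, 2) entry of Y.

Since S sits to the right of Y, Y = TS⁻¹.
det S = -6; the adjugate gives S⁻¹ = [[1/6, 7/6], [1/3, 4/3]].
Y = TS⁻¹ = [[36, -33], [-16, 11], [-12, 9]] · [[1/6, 7/6], [1/3, 4/3]] = [[-5, -2], [1, -4], [1, -2]].

-2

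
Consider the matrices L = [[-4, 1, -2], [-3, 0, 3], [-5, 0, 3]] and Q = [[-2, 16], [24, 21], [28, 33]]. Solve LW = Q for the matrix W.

L is on the left of W, so left-multiply by L⁻¹: W = L⁻¹Q.
L has determinant -6; L⁻¹ = [[0, 1/2, -1/2], [1, 11/3, -3], [0, 5/6, -1/2]].
W = L⁻¹Q = [[0, 1/2, -1/2], [1, 11/3, -3], [0, 5/6, -1/2]] · [[-2, 16], [24, 21], [28, 33]] = [[-2, -6], [2, -6], [6, 1]].

W = [[-2, -6], [2, -6], [6, 1]]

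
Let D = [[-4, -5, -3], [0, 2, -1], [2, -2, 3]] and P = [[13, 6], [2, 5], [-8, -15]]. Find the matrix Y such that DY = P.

D is on the left of Y, so left-multiply by D⁻¹: Y = D⁻¹P.
det D = 6; the adjugate gives D⁻¹ = [[2/3, 7/2, 11/6], [-1/3, -1, -2/3], [-2/3, -3, -4/3]].
Y = D⁻¹P = [[2/3, 7/2, 11/6], [-1/3, -1, -2/3], [-2/3, -3, -4/3]] · [[13, 6], [2, 5], [-8, -15]] = [[1, -6], [-1, 3], [-4, 1]].

Y = [[1, -6], [-1, 3], [-4, 1]]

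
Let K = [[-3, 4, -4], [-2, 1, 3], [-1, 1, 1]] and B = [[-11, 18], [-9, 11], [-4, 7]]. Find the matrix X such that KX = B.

Left-multiplying both sides by K⁻¹ gives X = K⁻¹B.
det K = 6; the adjugate gives K⁻¹ = [[-1/3, -4/3, 8/3], [-1/6, -7/6, 17/6], [-1/6, -1/6, 5/6]].
X = K⁻¹B = [[-1/3, -4/3, 8/3], [-1/6, -7/6, 17/6], [-1/6, -1/6, 5/6]] · [[-11, 18], [-9, 11], [-4, 7]] = [[5, -2], [1, 4], [0, 1]].

X = [[5, -2], [1, 4], [0, 1]]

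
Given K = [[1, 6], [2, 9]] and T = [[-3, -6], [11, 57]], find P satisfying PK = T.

P = [[5, -4], [5, 3]]

K is on the right of P, so right-multiply by K⁻¹: P = TK⁻¹.
K has determinant -3; K⁻¹ = [[-3, 2], [2/3, -1/3]].
P = TK⁻¹ = [[-3, -6], [11, 57]] · [[-3, 2], [2/3, -1/3]] = [[5, -4], [5, 3]].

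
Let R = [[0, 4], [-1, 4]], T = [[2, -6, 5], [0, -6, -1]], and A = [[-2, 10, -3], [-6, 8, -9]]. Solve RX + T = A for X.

RX = A − T = [[-4, 16, -8], [-6, 14, -8]].
Left-multiplying both sides by R⁻¹ gives X = R⁻¹(A − T).
det R = 4, so R⁻¹ = [[1, -1], [1/4, 0]].
X = R⁻¹(A − T) = [[2, 2, 0], [-1, 4, -2]].

X = [[2, 2, 0], [-1, 4, -2]]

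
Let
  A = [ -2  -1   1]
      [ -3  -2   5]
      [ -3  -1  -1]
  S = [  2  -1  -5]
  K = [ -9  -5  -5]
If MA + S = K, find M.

MA = K − S = [[-11, -4, 0]].
Right-multiplying both sides by A⁻¹ gives M = (K − S)A⁻¹.
det A = 1; the adjugate gives A⁻¹ = [[7, -2, -3], [-18, 5, 7], [-3, 1, 1]].
M = (K − S)A⁻¹ = [[-5, 2, 5]].

M = [[-5, 2, 5]]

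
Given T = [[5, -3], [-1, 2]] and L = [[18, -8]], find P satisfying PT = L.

Right-multiplying both sides by T⁻¹ gives P = LT⁻¹.
T has determinant 7; T⁻¹ = [[2/7, 3/7], [1/7, 5/7]].
P = LT⁻¹ = [[18, -8]] · [[2/7, 3/7], [1/7, 5/7]] = [[4, 2]].

P = [[4, 2]]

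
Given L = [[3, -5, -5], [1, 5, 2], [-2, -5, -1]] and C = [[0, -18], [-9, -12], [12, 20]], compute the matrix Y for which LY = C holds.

Y = [[0, -6], [-3, -2], [3, 2]]

Left-multiplying both sides by L⁻¹ gives Y = L⁻¹C.
det L = 5, so L⁻¹ = [[1, 4, 3], [-3/5, -13/5, -11/5], [1, 5, 4]].
Y = L⁻¹C = [[1, 4, 3], [-3/5, -13/5, -11/5], [1, 5, 4]] · [[0, -18], [-9, -12], [12, 20]] = [[0, -6], [-3, -2], [3, 2]].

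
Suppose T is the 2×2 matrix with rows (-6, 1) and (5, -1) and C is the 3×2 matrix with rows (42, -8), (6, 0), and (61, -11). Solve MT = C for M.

Right-multiplying both sides by T⁻¹ gives M = CT⁻¹.
det T = 1, so T⁻¹ = [[-1, -1], [-5, -6]].
M = CT⁻¹ = [[42, -8], [6, 0], [61, -11]] · [[-1, -1], [-5, -6]] = [[-2, 6], [-6, -6], [-6, 5]].

M = [[-2, 6], [-6, -6], [-6, 5]]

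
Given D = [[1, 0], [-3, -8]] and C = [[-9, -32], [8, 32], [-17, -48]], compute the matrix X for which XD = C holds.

X = [[3, 4], [-4, -4], [1, 6]]

Since D sits to the right of X, X = CD⁻¹.
det D = -8; the adjugate gives D⁻¹ = [[1, 0], [-3/8, -1/8]].
X = CD⁻¹ = [[-9, -32], [8, 32], [-17, -48]] · [[1, 0], [-3/8, -1/8]] = [[3, 4], [-4, -4], [1, 6]].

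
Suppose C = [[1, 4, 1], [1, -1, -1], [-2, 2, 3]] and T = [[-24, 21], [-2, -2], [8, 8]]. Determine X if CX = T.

Since C multiplies X on the left, X = C⁻¹T.
C has determinant -5; C⁻¹ = [[1/5, 2, 3/5], [1/5, -1, -2/5], [0, 2, 1]].
X = C⁻¹T = [[1/5, 2, 3/5], [1/5, -1, -2/5], [0, 2, 1]] · [[-24, 21], [-2, -2], [8, 8]] = [[-4, 5], [-6, 3], [4, 4]].

X = [[-4, 5], [-6, 3], [4, 4]]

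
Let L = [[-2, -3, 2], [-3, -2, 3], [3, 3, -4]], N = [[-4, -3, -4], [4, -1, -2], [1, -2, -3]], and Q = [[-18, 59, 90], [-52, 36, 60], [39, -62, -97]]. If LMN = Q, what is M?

M = [[-3, 4, -1], [5, 2, 2], [-1, 0, -1]]

M = L⁻¹QN⁻¹ (apply L⁻¹ on the left and N⁻¹ on the right).
det L = 5; the adjugate gives L⁻¹ = [[-1/5, -6/5, -1], [-3/5, 2/5, 0], [-3/5, -3/5, -1]].
det N = 2; the adjugate gives N⁻¹ = [[-1/2, -1/2, 1], [5, 8, -12], [-7/2, -11/2, 8]].
L⁻¹Q = [[27, 7, 7], [-10, -21, -30], [3, 5, 7]].
M = (L⁻¹Q)N⁻¹ = [[-3, 4, -1], [5, 2, 2], [-1, 0, -1]].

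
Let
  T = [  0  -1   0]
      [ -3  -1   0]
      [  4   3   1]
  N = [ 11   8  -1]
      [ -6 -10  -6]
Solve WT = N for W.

W = [[-6, -5, -1], [-2, -6, -6]]

Right-multiplying both sides by T⁻¹ gives W = NT⁻¹.
T has determinant -3; T⁻¹ = [[1/3, -1/3, 0], [-1, 0, 0], [5/3, 4/3, 1]].
W = NT⁻¹ = [[11, 8, -1], [-6, -10, -6]] · [[1/3, -1/3, 0], [-1, 0, 0], [5/3, 4/3, 1]] = [[-6, -5, -1], [-2, -6, -6]].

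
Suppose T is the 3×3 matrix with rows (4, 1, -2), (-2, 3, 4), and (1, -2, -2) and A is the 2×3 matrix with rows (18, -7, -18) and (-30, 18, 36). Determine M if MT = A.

M = [[3, -2, 2], [-4, 6, -2]]

Since T sits to the right of M, M = AT⁻¹.
T has determinant 6; T⁻¹ = [[1/3, 1, 5/3], [0, -1, -2], [1/6, 3/2, 7/3]].
M = AT⁻¹ = [[18, -7, -18], [-30, 18, 36]] · [[1/3, 1, 5/3], [0, -1, -2], [1/6, 3/2, 7/3]] = [[3, -2, 2], [-4, 6, -2]].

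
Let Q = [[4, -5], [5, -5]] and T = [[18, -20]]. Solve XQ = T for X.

X = [[2, 2]]

Since Q sits to the right of X, X = TQ⁻¹.
det Q = 5, so Q⁻¹ = [[-1, 1], [-1, 4/5]].
X = TQ⁻¹ = [[18, -20]] · [[-1, 1], [-1, 4/5]] = [[2, 2]].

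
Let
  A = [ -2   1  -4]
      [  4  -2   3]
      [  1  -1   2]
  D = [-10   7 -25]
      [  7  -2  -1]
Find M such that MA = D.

M = [[5, 1, -4], [1, 3, -3]]

Right-multiplying both sides by A⁻¹ gives M = DA⁻¹.
A has determinant 5; A⁻¹ = [[-1/5, 2/5, -1], [-1, 0, -2], [-2/5, -1/5, 0]].
M = DA⁻¹ = [[-10, 7, -25], [7, -2, -1]] · [[-1/5, 2/5, -1], [-1, 0, -2], [-2/5, -1/5, 0]] = [[5, 1, -4], [1, 3, -3]].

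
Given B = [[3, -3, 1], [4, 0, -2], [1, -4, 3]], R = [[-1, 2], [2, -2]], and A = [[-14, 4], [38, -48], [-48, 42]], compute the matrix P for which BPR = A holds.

P = [[-3, 2], [0, 5], [-1, -3]]

Left-multiply by B⁻¹ and right-multiply by R⁻¹: P = B⁻¹AR⁻¹.
B has determinant 2; B⁻¹ = [[-4, 5/2, 3], [-7, 4, 5], [-8, 9/2, 6]].
det R = -2; the adjugate gives R⁻¹ = [[1, 1], [1, 1/2]].
B⁻¹A = [[7, -10], [10, -10], [-5, 4]].
P = (B⁻¹A)R⁻¹ = [[-3, 2], [0, 5], [-1, -3]].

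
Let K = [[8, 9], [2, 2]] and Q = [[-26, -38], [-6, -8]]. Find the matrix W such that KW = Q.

W = [[-1, 2], [-2, -6]]

Since K multiplies W on the left, W = K⁻¹Q.
K has determinant -2; K⁻¹ = [[-1, 9/2], [1, -4]].
W = K⁻¹Q = [[-1, 9/2], [1, -4]] · [[-26, -38], [-6, -8]] = [[-1, 2], [-2, -6]].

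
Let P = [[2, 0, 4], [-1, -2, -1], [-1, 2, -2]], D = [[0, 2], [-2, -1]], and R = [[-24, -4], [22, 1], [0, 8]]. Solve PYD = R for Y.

Y = P⁻¹RD⁻¹ (apply P⁻¹ on the left and D⁻¹ on the right).
det P = -4; the adjugate gives P⁻¹ = [[-3/2, -2, -2], [1/4, 0, 1/2], [1, 1, 1]].
det D = 4, so D⁻¹ = [[-1/4, -1/2], [1/2, 0]].
P⁻¹R = [[-8, -12], [-6, 3], [-2, 5]].
Y = (P⁻¹R)D⁻¹ = [[-4, 4], [3, 3], [3, 1]].

Y = [[-4, 4], [3, 3], [3, 1]]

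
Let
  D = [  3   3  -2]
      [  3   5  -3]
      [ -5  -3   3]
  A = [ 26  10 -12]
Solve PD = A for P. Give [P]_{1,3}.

-4

Right-multiplying both sides by D⁻¹ gives P = AD⁻¹.
det D = 4, so D⁻¹ = [[3/2, -3/4, 1/4], [3/2, -1/4, 3/4], [4, -3/2, 3/2]].
P = AD⁻¹ = [[26, 10, -12]] · [[3/2, -3/4, 1/4], [3/2, -1/4, 3/4], [4, -3/2, 3/2]] = [[6, -4, -4]].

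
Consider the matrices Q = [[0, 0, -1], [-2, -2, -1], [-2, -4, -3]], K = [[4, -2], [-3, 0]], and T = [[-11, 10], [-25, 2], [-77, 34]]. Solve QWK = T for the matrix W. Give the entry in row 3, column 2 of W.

3

Isolating W: multiply by Q⁻¹ from the left and K⁻¹ from the right, so W = Q⁻¹TK⁻¹.
det Q = -4, so Q⁻¹ = [[-1/2, -1, 1/2], [1, 1/2, -1/2], [-1, 0, 0]].
K has determinant -6; K⁻¹ = [[0, -1/3], [-1/2, -2/3]].
Q⁻¹T = [[-8, 10], [15, -6], [11, -10]].
W = (Q⁻¹T)K⁻¹ = [[-5, -4], [3, -1], [5, 3]].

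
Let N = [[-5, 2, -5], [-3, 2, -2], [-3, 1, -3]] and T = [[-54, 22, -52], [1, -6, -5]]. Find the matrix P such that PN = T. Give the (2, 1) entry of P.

1

Right-multiplying both sides by N⁻¹ gives P = TN⁻¹.
det N = -1; the adjugate gives N⁻¹ = [[4, -1, -6], [3, 0, -5], [-3, 1, 4]].
P = TN⁻¹ = [[-54, 22, -52], [1, -6, -5]] · [[4, -1, -6], [3, 0, -5], [-3, 1, 4]] = [[6, 2, 6], [1, -6, 4]].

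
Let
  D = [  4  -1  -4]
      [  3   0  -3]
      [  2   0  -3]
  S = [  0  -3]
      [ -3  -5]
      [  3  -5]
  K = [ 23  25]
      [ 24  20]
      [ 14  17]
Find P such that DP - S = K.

P = [[4, 3], [5, -2], [-3, -2]]

DP = K + S = [[23, 22], [21, 15], [17, 12]].
Left-multiplying both sides by D⁻¹ gives P = D⁻¹(K + S).
D has determinant -3; D⁻¹ = [[0, 1, -1], [-1, 4/3, 0], [0, 2/3, -1]].
P = D⁻¹(K + S) = [[4, 3], [5, -2], [-3, -2]].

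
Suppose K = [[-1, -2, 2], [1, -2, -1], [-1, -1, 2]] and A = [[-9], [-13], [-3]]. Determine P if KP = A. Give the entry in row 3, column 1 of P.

K is on the left of P, so left-multiply by K⁻¹: P = K⁻¹A.
K has determinant 1; K⁻¹ = [[-5, 2, 6], [-1, 0, 1], [-3, 1, 4]].
P = K⁻¹A = [[-5, 2, 6], [-1, 0, 1], [-3, 1, 4]] · [[-9], [-13], [-3]] = [[1], [6], [2]].

2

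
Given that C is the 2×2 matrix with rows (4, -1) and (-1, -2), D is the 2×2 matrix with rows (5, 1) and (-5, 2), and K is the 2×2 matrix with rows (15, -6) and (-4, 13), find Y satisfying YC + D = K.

YC = K − D = [[10, -7], [1, 11]].
Right-multiplying both sides by C⁻¹ gives Y = (K − D)C⁻¹.
det C = -9; the adjugate gives C⁻¹ = [[2/9, -1/9], [-1/9, -4/9]].
Y = (K − D)C⁻¹ = [[3, 2], [-1, -5]].

Y = [[3, 2], [-1, -5]]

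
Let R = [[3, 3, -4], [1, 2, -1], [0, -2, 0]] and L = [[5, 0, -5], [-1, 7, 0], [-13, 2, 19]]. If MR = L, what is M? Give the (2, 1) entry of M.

Since R sits to the right of M, M = LR⁻¹.
R has determinant 2; R⁻¹ = [[-1, 4, 5/2], [0, 0, -1/2], [-1, 3, 3/2]].
M = LR⁻¹ = [[5, 0, -5], [-1, 7, 0], [-13, 2, 19]] · [[-1, 4, 5/2], [0, 0, -1/2], [-1, 3, 3/2]] = [[0, 5, 5], [1, -4, -6], [-6, 5, -5]].

1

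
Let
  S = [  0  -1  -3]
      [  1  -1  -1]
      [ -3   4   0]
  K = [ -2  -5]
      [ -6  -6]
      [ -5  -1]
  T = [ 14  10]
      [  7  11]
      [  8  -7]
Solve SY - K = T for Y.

Y = [[-5, 4], [-3, 1], [-3, -2]]

SY = T + K = [[12, 5], [1, 5], [3, -8]].
Since S multiplies Y on the left, Y = S⁻¹(T + K).
det S = -6; the adjugate gives S⁻¹ = [[-2/3, 2, 1/3], [-1/2, 3/2, 1/2], [-1/6, -1/2, -1/6]].
Y = S⁻¹(T + K) = [[-5, 4], [-3, 1], [-3, -2]].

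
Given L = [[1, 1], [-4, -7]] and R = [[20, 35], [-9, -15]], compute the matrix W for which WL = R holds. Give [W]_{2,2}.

L is on the right of W, so right-multiply by L⁻¹: W = RL⁻¹.
det L = -3; the adjugate gives L⁻¹ = [[7/3, 1/3], [-4/3, -1/3]].
W = RL⁻¹ = [[20, 35], [-9, -15]] · [[7/3, 1/3], [-4/3, -1/3]] = [[0, -5], [-1, 2]].

2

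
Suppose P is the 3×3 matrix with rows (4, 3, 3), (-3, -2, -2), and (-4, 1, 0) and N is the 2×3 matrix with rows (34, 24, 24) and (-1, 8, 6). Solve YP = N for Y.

P is on the right of Y, so right-multiply by P⁻¹: Y = NP⁻¹.
det P = -1; the adjugate gives P⁻¹ = [[-2, -3, 0], [-8, -12, 1], [11, 16, -1]].
Y = NP⁻¹ = [[34, 24, 24], [-1, 8, 6]] · [[-2, -3, 0], [-8, -12, 1], [11, 16, -1]] = [[4, -6, 0], [4, 3, 2]].

Y = [[4, -6, 0], [4, 3, 2]]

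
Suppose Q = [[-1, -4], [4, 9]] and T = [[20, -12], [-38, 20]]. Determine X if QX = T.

X = [[4, -4], [-6, 4]]

Q is on the left of X, so left-multiply by Q⁻¹: X = Q⁻¹T.
det Q = 7, so Q⁻¹ = [[9/7, 4/7], [-4/7, -1/7]].
X = Q⁻¹T = [[9/7, 4/7], [-4/7, -1/7]] · [[20, -12], [-38, 20]] = [[4, -4], [-6, 4]].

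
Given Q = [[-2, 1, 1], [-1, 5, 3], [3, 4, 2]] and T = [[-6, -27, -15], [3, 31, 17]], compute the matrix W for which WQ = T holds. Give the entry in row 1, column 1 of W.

Q is on the right of W, so right-multiply by Q⁻¹: W = TQ⁻¹.
det Q = -4; the adjugate gives Q⁻¹ = [[1/2, -1/2, 1/2], [-11/4, 7/4, -5/4], [19/4, -11/4, 9/4]].
W = TQ⁻¹ = [[-6, -27, -15], [3, 31, 17]] · [[1/2, -1/2, 1/2], [-11/4, 7/4, -5/4], [19/4, -11/4, 9/4]] = [[0, -3, -3], [-3, 6, 1]].

0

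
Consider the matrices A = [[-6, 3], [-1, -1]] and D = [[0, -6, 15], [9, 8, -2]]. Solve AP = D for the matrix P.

Since A multiplies P on the left, P = A⁻¹D.
det A = 9, so A⁻¹ = [[-1/9, -1/3], [1/9, -2/3]].
P = A⁻¹D = [[-1/9, -1/3], [1/9, -2/3]] · [[0, -6, 15], [9, 8, -2]] = [[-3, -2, -1], [-6, -6, 3]].

P = [[-3, -2, -1], [-6, -6, 3]]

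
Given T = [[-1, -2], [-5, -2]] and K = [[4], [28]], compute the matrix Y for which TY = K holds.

Y = [[-6], [1]]

T is on the left of Y, so left-multiply by T⁻¹: Y = T⁻¹K.
det T = -8, so T⁻¹ = [[1/4, -1/4], [-5/8, 1/8]].
Y = T⁻¹K = [[1/4, -1/4], [-5/8, 1/8]] · [[4], [28]] = [[-6], [1]].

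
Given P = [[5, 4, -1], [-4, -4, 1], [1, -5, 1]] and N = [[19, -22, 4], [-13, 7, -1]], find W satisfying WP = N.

Since P sits to the right of W, W = NP⁻¹.
det P = 1; the adjugate gives P⁻¹ = [[1, 1, 0], [5, 6, -1], [24, 29, -4]].
W = NP⁻¹ = [[19, -22, 4], [-13, 7, -1]] · [[1, 1, 0], [5, 6, -1], [24, 29, -4]] = [[5, 3, 6], [-2, 0, -3]].

W = [[5, 3, 6], [-2, 0, -3]]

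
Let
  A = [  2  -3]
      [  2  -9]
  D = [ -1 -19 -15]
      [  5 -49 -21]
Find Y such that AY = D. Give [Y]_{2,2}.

A is on the left of Y, so left-multiply by A⁻¹: Y = A⁻¹D.
det A = -12; the adjugate gives A⁻¹ = [[3/4, -1/4], [1/6, -1/6]].
Y = A⁻¹D = [[3/4, -1/4], [1/6, -1/6]] · [[-1, -19, -15], [5, -49, -21]] = [[-2, -2, -6], [-1, 5, 1]].

5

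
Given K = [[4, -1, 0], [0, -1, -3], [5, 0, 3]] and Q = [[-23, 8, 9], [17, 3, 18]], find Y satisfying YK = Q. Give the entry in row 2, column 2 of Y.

K is on the right of Y, so right-multiply by K⁻¹: Y = QK⁻¹.
det K = 3; the adjugate gives K⁻¹ = [[-1, 1, 1], [-5, 4, 4], [5/3, -5/3, -4/3]].
Y = QK⁻¹ = [[-23, 8, 9], [17, 3, 18]] · [[-1, 1, 1], [-5, 4, 4], [5/3, -5/3, -4/3]] = [[-2, -6, -3], [-2, -1, 5]].

-1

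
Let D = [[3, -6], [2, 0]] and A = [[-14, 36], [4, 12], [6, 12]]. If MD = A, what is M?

D is on the right of M, so right-multiply by D⁻¹: M = AD⁻¹.
det D = 12; the adjugate gives D⁻¹ = [[0, 1/2], [-1/6, 1/4]].
M = AD⁻¹ = [[-14, 36], [4, 12], [6, 12]] · [[0, 1/2], [-1/6, 1/4]] = [[-6, 2], [-2, 5], [-2, 6]].

M = [[-6, 2], [-2, 5], [-2, 6]]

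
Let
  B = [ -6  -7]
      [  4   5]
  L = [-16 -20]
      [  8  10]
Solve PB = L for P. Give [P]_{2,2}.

2

B is on the right of P, so right-multiply by B⁻¹: P = LB⁻¹.
det B = -2; the adjugate gives B⁻¹ = [[-5/2, -7/2], [2, 3]].
P = LB⁻¹ = [[-16, -20], [8, 10]] · [[-5/2, -7/2], [2, 3]] = [[0, -4], [0, 2]].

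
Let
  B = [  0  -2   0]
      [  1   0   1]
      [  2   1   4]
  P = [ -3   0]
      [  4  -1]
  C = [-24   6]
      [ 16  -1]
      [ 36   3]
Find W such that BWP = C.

W = B⁻¹CP⁻¹ (apply B⁻¹ on the left and P⁻¹ on the right).
det B = 4, so B⁻¹ = [[-1/4, 2, -1/2], [-1/2, 0, 0], [1/4, -1, 1/2]].
det P = 3; the adjugate gives P⁻¹ = [[-1/3, 0], [-4/3, -1]].
B⁻¹C = [[20, -5], [12, -3], [-4, 4]].
W = (B⁻¹C)P⁻¹ = [[0, 5], [0, 3], [-4, -4]].

W = [[0, 5], [0, 3], [-4, -4]]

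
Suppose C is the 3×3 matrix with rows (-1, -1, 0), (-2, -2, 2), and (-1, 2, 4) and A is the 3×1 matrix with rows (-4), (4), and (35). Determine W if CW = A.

W = [[-1], [5], [6]]

Left-multiplying both sides by C⁻¹ gives W = C⁻¹A.
det C = 6; the adjugate gives C⁻¹ = [[-2, 2/3, -1/3], [1, -2/3, 1/3], [-1, 1/2, 0]].
W = C⁻¹A = [[-2, 2/3, -1/3], [1, -2/3, 1/3], [-1, 1/2, 0]] · [[-4], [4], [35]] = [[-1], [5], [6]].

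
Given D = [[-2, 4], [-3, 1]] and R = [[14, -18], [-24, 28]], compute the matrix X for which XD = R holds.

X = [[-4, -2], [6, 4]]

Since D sits to the right of X, X = RD⁻¹.
D has determinant 10; D⁻¹ = [[1/10, -2/5], [3/10, -1/5]].
X = RD⁻¹ = [[14, -18], [-24, 28]] · [[1/10, -2/5], [3/10, -1/5]] = [[-4, -2], [6, 4]].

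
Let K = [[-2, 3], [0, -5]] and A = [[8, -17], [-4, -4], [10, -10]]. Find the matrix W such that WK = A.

W = [[-4, 1], [2, 2], [-5, -1]]

Since K sits to the right of W, W = AK⁻¹.
det K = 10; the adjugate gives K⁻¹ = [[-1/2, -3/10], [0, -1/5]].
W = AK⁻¹ = [[8, -17], [-4, -4], [10, -10]] · [[-1/2, -3/10], [0, -1/5]] = [[-4, 1], [2, 2], [-5, -1]].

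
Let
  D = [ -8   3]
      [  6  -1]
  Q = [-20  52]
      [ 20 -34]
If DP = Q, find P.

P = [[4, -5], [4, 4]]

D is on the left of P, so left-multiply by D⁻¹: P = D⁻¹Q.
D has determinant -10; D⁻¹ = [[1/10, 3/10], [3/5, 4/5]].
P = D⁻¹Q = [[1/10, 3/10], [3/5, 4/5]] · [[-20, 52], [20, -34]] = [[4, -5], [4, 4]].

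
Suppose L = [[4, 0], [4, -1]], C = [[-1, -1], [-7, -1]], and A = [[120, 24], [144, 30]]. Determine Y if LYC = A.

Y = L⁻¹AC⁻¹ (apply L⁻¹ on the left and C⁻¹ on the right).
L has determinant -4; L⁻¹ = [[1/4, 0], [1, -1]].
det C = -6, so C⁻¹ = [[1/6, -1/6], [-7/6, 1/6]].
L⁻¹A = [[30, 6], [-24, -6]].
Y = (L⁻¹A)C⁻¹ = [[-2, -4], [3, 3]].

Y = [[-2, -4], [3, 3]]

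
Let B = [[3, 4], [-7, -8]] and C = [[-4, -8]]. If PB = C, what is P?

Since B sits to the right of P, P = CB⁻¹.
det B = 4, so B⁻¹ = [[-2, -1], [7/4, 3/4]].
P = CB⁻¹ = [[-4, -8]] · [[-2, -1], [7/4, 3/4]] = [[-6, -2]].

P = [[-6, -2]]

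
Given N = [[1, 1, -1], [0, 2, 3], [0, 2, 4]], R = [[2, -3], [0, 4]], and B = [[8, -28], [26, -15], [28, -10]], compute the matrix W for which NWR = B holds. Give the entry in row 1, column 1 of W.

Left-multiply by N⁻¹ and right-multiply by R⁻¹: W = N⁻¹BR⁻¹.
det N = 2, so N⁻¹ = [[1, -3, 5/2], [0, 2, -3/2], [0, -1, 1]].
det R = 8, so R⁻¹ = [[1/2, 3/8], [0, 1/4]].
N⁻¹B = [[0, -8], [10, -15], [2, 5]].
W = (N⁻¹B)R⁻¹ = [[0, -2], [5, 0], [1, 2]].

0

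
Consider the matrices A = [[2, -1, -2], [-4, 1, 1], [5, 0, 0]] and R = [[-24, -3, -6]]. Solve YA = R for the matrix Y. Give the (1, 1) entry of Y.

3

Since A sits to the right of Y, Y = RA⁻¹.
det A = 5; the adjugate gives A⁻¹ = [[0, 0, 1/5], [1, 2, 6/5], [-1, -1, -2/5]].
Y = RA⁻¹ = [[-24, -3, -6]] · [[0, 0, 1/5], [1, 2, 6/5], [-1, -1, -2/5]] = [[3, 0, -6]].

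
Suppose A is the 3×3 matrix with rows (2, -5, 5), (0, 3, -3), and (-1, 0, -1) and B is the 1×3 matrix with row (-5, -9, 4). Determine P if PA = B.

A is on the right of P, so right-multiply by A⁻¹: P = BA⁻¹.
det A = -6, so A⁻¹ = [[1/2, 5/6, 0], [-1/2, -1/2, -1], [-1/2, -5/6, -1]].
P = BA⁻¹ = [[-5, -9, 4]] · [[1/2, 5/6, 0], [-1/2, -1/2, -1], [-1/2, -5/6, -1]] = [[0, -3, 5]].

P = [[0, -3, 5]]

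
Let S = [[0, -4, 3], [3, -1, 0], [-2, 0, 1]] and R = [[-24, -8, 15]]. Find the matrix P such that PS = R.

P = [[3, -4, 6]]

S is on the right of P, so right-multiply by S⁻¹: P = RS⁻¹.
det S = 6, so S⁻¹ = [[-1/6, 2/3, 1/2], [-1/2, 1, 3/2], [-1/3, 4/3, 2]].
P = RS⁻¹ = [[-24, -8, 15]] · [[-1/6, 2/3, 1/2], [-1/2, 1, 3/2], [-1/3, 4/3, 2]] = [[3, -4, 6]].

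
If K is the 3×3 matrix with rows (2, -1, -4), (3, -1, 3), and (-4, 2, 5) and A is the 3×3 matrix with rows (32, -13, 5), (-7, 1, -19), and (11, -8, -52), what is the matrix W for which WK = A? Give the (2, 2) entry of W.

-5

Since K sits to the right of W, W = AK⁻¹.
det K = -3, so K⁻¹ = [[11/3, 1, 7/3], [9, 2, 6], [-2/3, 0, -1/3]].
W = AK⁻¹ = [[32, -13, 5], [-7, 1, -19], [11, -8, -52]] · [[11/3, 1, 7/3], [9, 2, 6], [-2/3, 0, -1/3]] = [[-3, 6, -5], [-4, -5, -4], [3, -5, -5]].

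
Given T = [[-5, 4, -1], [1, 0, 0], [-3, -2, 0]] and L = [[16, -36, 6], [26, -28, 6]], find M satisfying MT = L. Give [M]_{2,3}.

T is on the right of M, so right-multiply by T⁻¹: M = LT⁻¹.
T has determinant 2; T⁻¹ = [[0, 1, 0], [0, -3/2, -1/2], [-1, -11, -2]].
M = LT⁻¹ = [[16, -36, 6], [26, -28, 6]] · [[0, 1, 0], [0, -3/2, -1/2], [-1, -11, -2]] = [[-6, 4, 6], [-6, 2, 2]].

2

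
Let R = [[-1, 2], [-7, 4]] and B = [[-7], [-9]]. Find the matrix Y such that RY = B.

Left-multiplying both sides by R⁻¹ gives Y = R⁻¹B.
R has determinant 10; R⁻¹ = [[2/5, -1/5], [7/10, -1/10]].
Y = R⁻¹B = [[2/5, -1/5], [7/10, -1/10]] · [[-7], [-9]] = [[-1], [-4]].

Y = [[-1], [-4]]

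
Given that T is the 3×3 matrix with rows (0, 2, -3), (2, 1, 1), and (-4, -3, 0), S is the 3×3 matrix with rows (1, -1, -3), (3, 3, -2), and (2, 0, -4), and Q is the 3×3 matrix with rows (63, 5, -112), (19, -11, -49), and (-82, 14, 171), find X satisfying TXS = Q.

Isolating X: multiply by T⁻¹ from the left and S⁻¹ from the right, so X = T⁻¹QS⁻¹.
det T = -2; the adjugate gives T⁻¹ = [[-3/2, -9/2, -5/2], [2, 6, 3], [1, 4, 2]].
det S = -2, so S⁻¹ = [[6, 2, -11/2], [-4, -1, 7/2], [3, 1, -3]].
T⁻¹Q = [[25, 7, -39], [-6, -14, -5], [-25, -11, 34]].
X = (T⁻¹Q)S⁻¹ = [[5, 4, 4], [5, -3, -1], [-4, -5, -3]].

X = [[5, 4, 4], [5, -3, -1], [-4, -5, -3]]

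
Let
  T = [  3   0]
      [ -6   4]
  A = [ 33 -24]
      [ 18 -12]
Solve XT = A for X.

X = [[-1, -6], [0, -3]]

Since T sits to the right of X, X = AT⁻¹.
det T = 12, so T⁻¹ = [[1/3, 0], [1/2, 1/4]].
X = AT⁻¹ = [[33, -24], [18, -12]] · [[1/3, 0], [1/2, 1/4]] = [[-1, -6], [0, -3]].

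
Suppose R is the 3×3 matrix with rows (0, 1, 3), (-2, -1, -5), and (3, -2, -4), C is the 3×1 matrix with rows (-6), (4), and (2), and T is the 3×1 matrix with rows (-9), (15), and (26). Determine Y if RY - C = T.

RY = T + C = [[-15], [19], [28]].
R is on the left of Y, so left-multiply by R⁻¹: Y = R⁻¹(T + C).
R has determinant -2; R⁻¹ = [[3, 1, 1], [23/2, 9/2, 3], [-7/2, -3/2, -1]].
Y = R⁻¹(T + C) = [[2], [-3], [-4]].

Y = [[2], [-3], [-4]]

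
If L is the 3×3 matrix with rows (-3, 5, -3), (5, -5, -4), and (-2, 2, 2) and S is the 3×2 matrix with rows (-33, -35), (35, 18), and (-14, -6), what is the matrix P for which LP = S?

P = [[1, 2], [-6, -4], [0, 3]]

Since L multiplies P on the left, P = L⁻¹S.
det L = -4, so L⁻¹ = [[1/2, 4, 35/4], [1/2, 3, 27/4], [0, 1, 5/2]].
P = L⁻¹S = [[1/2, 4, 35/4], [1/2, 3, 27/4], [0, 1, 5/2]] · [[-33, -35], [35, 18], [-14, -6]] = [[1, 2], [-6, -4], [0, 3]].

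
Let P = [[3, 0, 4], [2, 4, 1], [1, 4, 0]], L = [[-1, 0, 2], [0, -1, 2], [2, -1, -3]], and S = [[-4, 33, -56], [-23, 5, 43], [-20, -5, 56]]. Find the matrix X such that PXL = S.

X = [[4, -5, -2], [1, 4, -1], [-3, -4, 1]]

X = P⁻¹SL⁻¹ (apply P⁻¹ on the left and L⁻¹ on the right).
det P = 4, so P⁻¹ = [[-1, 4, -4], [1/4, -1, 5/4], [1, -3, 3]].
det L = -1; the adjugate gives L⁻¹ = [[-5, 2, -2], [-4, 1, -2], [-2, 1, -1]].
P⁻¹S = [[-8, 7, 4], [-3, -3, 13], [5, 3, -17]].
X = (P⁻¹S)L⁻¹ = [[4, -5, -2], [1, 4, -1], [-3, -4, 1]].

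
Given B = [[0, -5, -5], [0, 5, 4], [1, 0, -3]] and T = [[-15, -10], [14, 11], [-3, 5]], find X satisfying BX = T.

X = [[0, 2], [2, 3], [1, -1]]

B is on the left of X, so left-multiply by B⁻¹: X = B⁻¹T.
det B = 5, so B⁻¹ = [[-3, -3, 1], [4/5, 1, 0], [-1, -1, 0]].
X = B⁻¹T = [[-3, -3, 1], [4/5, 1, 0], [-1, -1, 0]] · [[-15, -10], [14, 11], [-3, 5]] = [[0, 2], [2, 3], [1, -1]].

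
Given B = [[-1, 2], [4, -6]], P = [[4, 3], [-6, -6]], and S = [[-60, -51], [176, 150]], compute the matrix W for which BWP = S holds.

Isolating W: multiply by B⁻¹ from the left and P⁻¹ from the right, so W = B⁻¹SP⁻¹.
B has determinant -2; B⁻¹ = [[3, 1], [2, 1/2]].
det P = -6, so P⁻¹ = [[1, 1/2], [-1, -2/3]].
B⁻¹S = [[-4, -3], [-32, -27]].
W = (B⁻¹S)P⁻¹ = [[-1, 0], [-5, 2]].

W = [[-1, 0], [-5, 2]]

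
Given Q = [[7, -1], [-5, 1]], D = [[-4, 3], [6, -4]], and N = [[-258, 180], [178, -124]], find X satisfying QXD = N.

Left-multiply by Q⁻¹ and right-multiply by D⁻¹: X = Q⁻¹ND⁻¹.
Q has determinant 2; Q⁻¹ = [[1/2, 1/2], [5/2, 7/2]].
det D = -2, so D⁻¹ = [[2, 3/2], [3, 2]].
Q⁻¹N = [[-40, 28], [-22, 16]].
X = (Q⁻¹N)D⁻¹ = [[4, -4], [4, -1]].

X = [[4, -4], [4, -1]]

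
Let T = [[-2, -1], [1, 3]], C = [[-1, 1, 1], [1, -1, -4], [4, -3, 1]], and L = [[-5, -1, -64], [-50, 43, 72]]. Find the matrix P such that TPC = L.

Left-multiply by T⁻¹ and right-multiply by C⁻¹: P = T⁻¹LC⁻¹.
det T = -5, so T⁻¹ = [[-3/5, -1/5], [1/5, 2/5]].
det C = -3, so C⁻¹ = [[13/3, 4/3, 1], [17/3, 5/3, 1], [-1/3, -1/3, 0]].
T⁻¹L = [[13, -8, 24], [-21, 17, 16]].
P = (T⁻¹L)C⁻¹ = [[3, -4, 5], [0, -5, -4]].

P = [[3, -4, 5], [0, -5, -4]]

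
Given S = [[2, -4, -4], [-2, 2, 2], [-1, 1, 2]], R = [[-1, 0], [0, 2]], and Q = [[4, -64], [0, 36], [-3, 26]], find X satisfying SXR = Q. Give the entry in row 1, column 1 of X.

2

Isolating X: multiply by S⁻¹ from the left and R⁻¹ from the right, so X = S⁻¹QR⁻¹.
S has determinant -4; S⁻¹ = [[-1/2, -1, 0], [-1/2, 0, -1], [0, -1/2, 1]].
det R = -2; the adjugate gives R⁻¹ = [[-1, 0], [0, 1/2]].
S⁻¹Q = [[-2, -4], [1, 6], [-3, 8]].
X = (S⁻¹Q)R⁻¹ = [[2, -2], [-1, 3], [3, 4]].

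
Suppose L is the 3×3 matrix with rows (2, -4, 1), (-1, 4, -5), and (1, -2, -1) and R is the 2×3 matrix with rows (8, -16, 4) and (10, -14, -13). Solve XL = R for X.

Right-multiplying both sides by L⁻¹ gives X = RL⁻¹.
det L = -6; the adjugate gives L⁻¹ = [[7/3, 1, -8/3], [1, 1/2, -3/2], [1/3, 0, -2/3]].
X = RL⁻¹ = [[8, -16, 4], [10, -14, -13]] · [[7/3, 1, -8/3], [1, 1/2, -3/2], [1/3, 0, -2/3]] = [[4, 0, 0], [5, 3, 3]].

X = [[4, 0, 0], [5, 3, 3]]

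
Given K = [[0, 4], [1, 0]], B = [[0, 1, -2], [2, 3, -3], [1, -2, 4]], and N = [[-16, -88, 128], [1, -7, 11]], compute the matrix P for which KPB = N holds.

Left-multiply by K⁻¹ and right-multiply by B⁻¹: P = K⁻¹NB⁻¹.
det K = -4, so K⁻¹ = [[0, 1], [1/4, 0]].
det B = 3, so B⁻¹ = [[2, 0, 1], [-11/3, 2/3, -4/3], [-7/3, 1/3, -2/3]].
K⁻¹N = [[1, -7, 11], [-4, -22, 32]].
P = (K⁻¹N)B⁻¹ = [[2, -1, 3], [-2, -4, 4]].

P = [[2, -1, 3], [-2, -4, 4]]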